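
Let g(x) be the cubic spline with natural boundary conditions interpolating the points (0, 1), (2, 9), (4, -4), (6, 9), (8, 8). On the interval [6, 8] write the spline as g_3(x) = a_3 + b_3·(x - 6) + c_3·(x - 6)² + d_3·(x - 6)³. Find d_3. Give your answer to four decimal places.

0.7478

Put m_i = g'' at the i-th knot. Here h = (2, 2, 2, 2) and Δ = (4, -13/2, 13/2, -1/2), so the interior equations h_(i-1)·m_(i-1) + 2(h_(i-1)+h_i)·m_i + h_i·m_(i+1) = 6(Δ_i − Δ_(i-1)) read
  2·m_0 + 8·m_1 + 2·m_2 = 6(Δ_1 - Δ_0) = -63
  2·m_1 + 8·m_2 + 2·m_3 = 6(Δ_2 - Δ_1) = 78
  2·m_2 + 8·m_3 + 2·m_4 = 6(Δ_3 - Δ_2) = -42
Natural end conditions: m_0 = m_4 = 0.
Solving: m_0 = 0, m_1 = -1299/112, m_2 = 417/28, m_3 = -1005/112, m_4 = 0.
On [6, 8], with g_3(x) = a_3 + b_3·(x - 6) + c_3·(x - 6)² + d_3·(x - 6)³: c_3 = m_3/2 = -1005/224, d_3 = (m_4 - m_3)/(6h_3) = 335/448, b_3 = Δ_3 - h_3(2m_3 + m_4)/6 = 307/56.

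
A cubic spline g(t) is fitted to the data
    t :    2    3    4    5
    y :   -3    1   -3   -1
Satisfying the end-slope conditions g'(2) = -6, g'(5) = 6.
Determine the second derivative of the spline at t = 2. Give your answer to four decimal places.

43.2000

Write σ_i for g''(x_i). With h_i = 1, 1, 1 and divided differences Δ_i = 4, -4, 2, the continuity of g' gives the tridiagonal system
  1·σ_0 + 4·σ_1 + 1·σ_2 = 6(Δ_1 - Δ_0) = -48
  1·σ_1 + 4·σ_2 + 1·σ_3 = 6(Δ_2 - Δ_1) = 36
Clamped end conditions give two more equations: 2h_0·σ_0 + h_0·σ_1 = 6(Δ_0 - g'(2)) = 60 and h_2·σ_2 + 2h_2·σ_3 = 6(g'(5) - Δ_2) = 24.
Forward elimination and back-substitution give σ_0 = 216/5, σ_1 = -132/5, σ_2 = 72/5, σ_3 = 24/5.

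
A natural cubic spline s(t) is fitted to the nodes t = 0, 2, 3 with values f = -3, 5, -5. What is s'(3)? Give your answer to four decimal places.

-12.3333

Write m_i for s''(x_i). With h_i = 2, 1 and divided differences Δ_i = 4, -10, the continuity of s' gives the tridiagonal system
  2·m_0 + 6·m_1 + 1·m_2 = 6(Δ_1 - Δ_0) = -84
Natural end conditions: m_0 = m_2 = 0.
Solving: m_0 = 0, m_1 = -14, m_2 = 0.
On [2, 3], s'(t) = b_1 + 2c_1·(t - 2) + 3d_1·(t - 2)² with b_1 = Δ_1 - h_1(2m_1 + m_2)/6 = -16/3, c_1 = m_1/2 = -7, d_1 = (m_2 - m_1)/(6h_1) = 7/3. So s'(3) = -37/3.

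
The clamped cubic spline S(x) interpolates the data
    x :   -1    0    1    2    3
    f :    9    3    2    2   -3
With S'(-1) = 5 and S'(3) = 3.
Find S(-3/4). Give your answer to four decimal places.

Let σ_i = S''(x_i). Step sizes h_i = 1, 1, 1, 1; slopes of the chords Δ_i = (y_(i+1) - y_i)/h_i = -6, -1, 0, -5.
  1·σ_0 + 4·σ_1 + 1·σ_2 = 6(Δ_1 - Δ_0) = 30
  1·σ_1 + 4·σ_2 + 1·σ_3 = 6(Δ_2 - Δ_1) = 6
  1·σ_2 + 4·σ_3 + 1·σ_4 = 6(Δ_3 - Δ_2) = -30
Clamped end conditions give two more equations: 2h_0·σ_0 + h_0·σ_1 = 6(Δ_0 - S'(-1)) = -66 and h_3·σ_3 + 2h_3·σ_4 = 6(S'(3) - Δ_3) = 48.
Hence σ_0 = -293/7, σ_1 = 124/7, σ_2 = 1, σ_3 = -110/7, σ_4 = 223/7.
On [-1, 0], S(x) = 9 + 5·(x + 1) - 293/14·(x + 1)² + 139/14·(x + 1)³.
With (x + 1) = 1/4: S(-3/4) = 8151/896.

9.0971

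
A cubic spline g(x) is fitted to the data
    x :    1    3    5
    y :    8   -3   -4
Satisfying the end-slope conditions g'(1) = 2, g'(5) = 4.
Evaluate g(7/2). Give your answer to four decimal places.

Let σ_i = g''(x_i). Step sizes h_i = 2, 2; slopes of the chords Δ_i = (y_(i+1) - y_i)/h_i = -11/2, -1/2.
  2·σ_0 + 8·σ_1 + 2·σ_2 = 6(Δ_1 - Δ_0) = 30
Clamped end conditions give two more equations: 2h_0·σ_0 + h_0·σ_1 = 6(Δ_0 - g'(1)) = -45 and h_1·σ_1 + 2h_1·σ_2 = 6(g'(5) - Δ_1) = 27.
Forward elimination and back-substitution give σ_0 = -29/2, σ_1 = 13/2, σ_2 = 7/2.
On [3, 5], g(x) = -3 - 6·(x - 3) + 13/4·(x - 3)² - 1/4·(x - 3)³.
With (x - 3) = 1/2: g(7/2) = -167/32.

-5.2188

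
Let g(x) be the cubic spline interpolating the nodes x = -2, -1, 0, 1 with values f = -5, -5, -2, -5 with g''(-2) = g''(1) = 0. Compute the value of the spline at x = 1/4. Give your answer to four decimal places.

-2.1594

With M_i denoting the second derivative at x_i, h_i = 1, 1, 1, and Δ_i = (y_(i+1) − y_i)/h_i = 0, 3, -3:
  1·M_0 + 4·M_1 + 1·M_2 = 6(Δ_1 - Δ_0) = 18
  1·M_1 + 4·M_2 + 1·M_3 = 6(Δ_2 - Δ_1) = -36
Natural end conditions: M_0 = M_3 = 0.
Solving: M_0 = 0, M_1 = 36/5, M_2 = -54/5, M_3 = 0.
On [0, 1], g(x) = -2 + 3/5·x - 27/5·x² + 9/5·x³.
With x = 1/4: g(1/4) = -691/320.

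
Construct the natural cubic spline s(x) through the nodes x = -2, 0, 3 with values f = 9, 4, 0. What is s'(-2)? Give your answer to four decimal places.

With M_i denoting the second derivative at x_i, h_i = 2, 3, and Δ_i = (y_(i+1) − y_i)/h_i = -5/2, -4/3:
  2·M_0 + 10·M_1 + 3·M_2 = 6(Δ_1 - Δ_0) = 7
Natural end conditions: M_0 = M_2 = 0.
Solving: M_0 = 0, M_1 = 7/10, M_2 = 0.
On [-2, 0], s'(x) = b_0 + 2c_0·(x + 2) + 3d_0·(x + 2)² with b_0 = Δ_0 - h_0(2M_0 + M_1)/6 = -41/15, c_0 = M_0/2 = 0, d_0 = (M_1 - M_0)/(6h_0) = 7/120. So s'(-2) = -41/15.

-2.7333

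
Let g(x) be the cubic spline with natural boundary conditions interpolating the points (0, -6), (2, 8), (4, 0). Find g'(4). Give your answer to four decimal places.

-6.7500

With σ_i denoting the second derivative at x_i, h_i = 2, 2, and Δ_i = (y_(i+1) − y_i)/h_i = 7, -4:
  2·σ_0 + 8·σ_1 + 2·σ_2 = 6(Δ_1 - Δ_0) = -66
Natural end conditions: σ_0 = σ_2 = 0.
Solving the tridiagonal system: σ_0 = 0, σ_1 = -33/4, σ_2 = 0.
On [2, 4], g'(x) = b_1 + 2c_1·(x - 2) + 3d_1·(x - 2)² with b_1 = Δ_1 - h_1(2σ_1 + σ_2)/6 = 3/2, c_1 = σ_1/2 = -33/8, d_1 = (σ_2 - σ_1)/(6h_1) = 11/16. So g'(4) = -27/4.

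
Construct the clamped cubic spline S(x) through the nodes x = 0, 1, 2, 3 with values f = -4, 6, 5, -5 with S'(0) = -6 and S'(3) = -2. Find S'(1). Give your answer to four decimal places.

Let M_i = S''(x_i). Step sizes h_i = 1, 1, 1; slopes of the chords Δ_i = (y_(i+1) - y_i)/h_i = 10, -1, -10.
  1·M_0 + 4·M_1 + 1·M_2 = 6(Δ_1 - Δ_0) = -66
  1·M_1 + 4·M_2 + 1·M_3 = 6(Δ_2 - Δ_1) = -54
Clamped end conditions give two more equations: 2h_0·M_0 + h_0·M_1 = 6(Δ_0 - S'(0)) = 96 and h_2·M_2 + 2h_2·M_3 = 6(S'(3) - Δ_2) = 48.
Hence M_0 = 934/15, M_1 = -428/15, M_2 = -212/15, M_3 = 466/15.
On [1, 2], S'(x) = b_1 + 2c_1·(x - 1) + 3d_1·(x - 1)² with b_1 = Δ_1 - h_1(2M_1 + M_2)/6 = 163/15, c_1 = M_1/2 = -214/15, d_1 = (M_2 - M_1)/(6h_1) = 12/5. So S'(1) = 163/15.

10.8667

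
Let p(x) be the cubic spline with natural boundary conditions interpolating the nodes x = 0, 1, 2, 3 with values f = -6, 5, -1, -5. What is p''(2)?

Write m_i for p''(x_i). With h_i = 1, 1, 1 and divided differences Δ_i = 11, -6, -4, the continuity of p' gives the tridiagonal system
  1·m_0 + 4·m_1 + 1·m_2 = 6(Δ_1 - Δ_0) = -102
  1·m_1 + 4·m_2 + 1·m_3 = 6(Δ_2 - Δ_1) = 12
Natural end conditions: m_0 = m_3 = 0.
Forward elimination and back-substitution give m_0 = 0, m_1 = -28, m_2 = 10, m_3 = 0.

10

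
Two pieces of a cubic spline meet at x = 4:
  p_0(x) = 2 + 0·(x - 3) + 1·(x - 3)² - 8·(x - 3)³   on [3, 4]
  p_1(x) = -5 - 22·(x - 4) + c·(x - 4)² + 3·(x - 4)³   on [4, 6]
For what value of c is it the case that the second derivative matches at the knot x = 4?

p_0''(x) = 2 - 48·(x - 3), so p_0''(4) = -46. On the right, p_1''(4) = 2c, so c = -23.

-23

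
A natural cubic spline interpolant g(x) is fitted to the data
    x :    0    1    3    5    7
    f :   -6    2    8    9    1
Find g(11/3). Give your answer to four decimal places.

Let m_i = g''(x_i). Step sizes h_i = 1, 2, 2, 2; slopes of the chords Δ_i = (y_(i+1) - y_i)/h_i = 8, 3, 1/2, -4.
  1·m_0 + 6·m_1 + 2·m_2 = 6(Δ_1 - Δ_0) = -30
  2·m_1 + 8·m_2 + 2·m_3 = 6(Δ_2 - Δ_1) = -15
  2·m_2 + 8·m_3 + 2·m_4 = 6(Δ_3 - Δ_2) = -27
Natural end conditions: m_0 = m_4 = 0.
Solving: m_0 = 0, m_1 = -417/82, m_2 = 21/82, m_3 = -141/41, m_4 = 0.
On [3, 5], g(x) = 8 + 121/82·(x - 3) + 21/164·(x - 3)² - 101/328·(x - 3)³.
With (x - 3) = 2/3: g(11/3) = 9907/1107.

8.9494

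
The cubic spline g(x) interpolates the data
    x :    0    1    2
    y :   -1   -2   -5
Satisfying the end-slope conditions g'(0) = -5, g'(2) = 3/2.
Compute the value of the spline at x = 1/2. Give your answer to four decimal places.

-1.8594

Put σ_i = g'' at the i-th knot. Here h = (1, 1) and Δ = (-1, -3), so the interior equations h_(i-1)·σ_(i-1) + 2(h_(i-1)+h_i)·σ_i + h_i·σ_(i+1) = 6(Δ_i − Δ_(i-1)) read
  1·σ_0 + 4·σ_1 + 1·σ_2 = 6(Δ_1 - Δ_0) = -12
Clamped end conditions give two more equations: 2h_0·σ_0 + h_0·σ_1 = 6(Δ_0 - g'(0)) = 24 and h_1·σ_1 + 2h_1·σ_2 = 6(g'(2) - Δ_1) = 27.
Hence σ_0 = 73/4, σ_1 = -25/2, σ_2 = 79/4.
On [0, 1], g(x) = -1 - 5·x + 73/8·x² - 41/8·x³.
With x = 1/2: g(1/2) = -119/64.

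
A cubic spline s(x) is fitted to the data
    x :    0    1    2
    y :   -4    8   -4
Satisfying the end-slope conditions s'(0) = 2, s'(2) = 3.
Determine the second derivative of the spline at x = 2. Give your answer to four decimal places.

Put M_i = s'' at the i-th knot. Here h = (1, 1) and Δ = (12, -12), so the interior equations h_(i-1)·M_(i-1) + 2(h_(i-1)+h_i)·M_i + h_i·M_(i+1) = 6(Δ_i − Δ_(i-1)) read
  1·M_0 + 4·M_1 + 1·M_2 = 6(Δ_1 - Δ_0) = -144
Clamped end conditions give two more equations: 2h_0·M_0 + h_0·M_1 = 6(Δ_0 - s'(0)) = 60 and h_1·M_1 + 2h_1·M_2 = 6(s'(2) - Δ_1) = 90.
Forward elimination and back-substitution give M_0 = 133/2, M_1 = -73, M_2 = 163/2.

81.5000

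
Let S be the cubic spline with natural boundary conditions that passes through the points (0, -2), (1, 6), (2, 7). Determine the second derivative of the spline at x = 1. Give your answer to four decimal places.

With σ_i denoting the second derivative at x_i, h_i = 1, 1, and Δ_i = (y_(i+1) − y_i)/h_i = 8, 1:
  1·σ_0 + 4·σ_1 + 1·σ_2 = 6(Δ_1 - Δ_0) = -42
Natural end conditions: σ_0 = σ_2 = 0.
Hence σ_0 = 0, σ_1 = -21/2, σ_2 = 0.

-10.5000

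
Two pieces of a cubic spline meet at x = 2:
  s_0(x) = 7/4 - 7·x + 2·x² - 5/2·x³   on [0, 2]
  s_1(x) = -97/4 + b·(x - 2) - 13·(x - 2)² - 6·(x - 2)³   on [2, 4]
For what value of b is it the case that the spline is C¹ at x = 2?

s_0'(x) = -7 + 4·x - 15/2·x², so s_0'(2) = -29. On the right, s_1'(2) = b, so b = -29.

-29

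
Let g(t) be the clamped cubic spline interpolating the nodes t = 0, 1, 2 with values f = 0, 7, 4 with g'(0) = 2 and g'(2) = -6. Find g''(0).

With M_i denoting the second derivative at x_i, h_i = 1, 1, and Δ_i = (y_(i+1) − y_i)/h_i = 7, -3:
  1·M_0 + 4·M_1 + 1·M_2 = 6(Δ_1 - Δ_0) = -60
Clamped end conditions give two more equations: 2h_0·M_0 + h_0·M_1 = 6(Δ_0 - g'(0)) = 30 and h_1·M_1 + 2h_1·M_2 = 6(g'(2) - Δ_1) = -18.
Hence M_0 = 26, M_1 = -22, M_2 = 2.

26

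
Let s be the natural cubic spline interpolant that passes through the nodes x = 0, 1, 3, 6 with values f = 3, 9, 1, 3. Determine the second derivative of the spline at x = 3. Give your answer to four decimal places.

5.1429

Write σ_i for s''(x_i). With h_i = 1, 2, 3 and divided differences Δ_i = 6, -4, 2/3, the continuity of s' gives the tridiagonal system
  1·σ_0 + 6·σ_1 + 2·σ_2 = 6(Δ_1 - Δ_0) = -60
  2·σ_1 + 10·σ_2 + 3·σ_3 = 6(Δ_2 - Δ_1) = 28
Natural end conditions: σ_0 = σ_3 = 0.
Forward elimination and back-substitution give σ_0 = 0, σ_1 = -82/7, σ_2 = 36/7, σ_3 = 0.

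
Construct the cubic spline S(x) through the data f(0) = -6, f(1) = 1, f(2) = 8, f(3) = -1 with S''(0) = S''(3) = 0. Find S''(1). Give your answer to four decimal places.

6.4000

Let m_i = S''(x_i). Step sizes h_i = 1, 1, 1; slopes of the chords Δ_i = (y_(i+1) - y_i)/h_i = 7, 7, -9.
  1·m_0 + 4·m_1 + 1·m_2 = 6(Δ_1 - Δ_0) = 0
  1·m_1 + 4·m_2 + 1·m_3 = 6(Δ_2 - Δ_1) = -96
Natural end conditions: m_0 = m_3 = 0.
Solving: m_0 = 0, m_1 = 32/5, m_2 = -128/5, m_3 = 0.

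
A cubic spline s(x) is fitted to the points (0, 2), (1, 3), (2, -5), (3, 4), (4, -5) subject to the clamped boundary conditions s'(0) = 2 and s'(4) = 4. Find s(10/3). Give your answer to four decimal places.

1.1190

Write m_i for s''(x_i). With h_i = 1, 1, 1, 1 and divided differences Δ_i = 1, -8, 9, -9, the continuity of s' gives the tridiagonal system
  1·m_0 + 4·m_1 + 1·m_2 = 6(Δ_1 - Δ_0) = -54
  1·m_1 + 4·m_2 + 1·m_3 = 6(Δ_2 - Δ_1) = 102
  1·m_2 + 4·m_3 + 1·m_4 = 6(Δ_3 - Δ_2) = -108
Clamped end conditions give two more equations: 2h_0·m_0 + h_0·m_1 = 6(Δ_0 - s'(0)) = -6 and h_3·m_3 + 2h_3·m_4 = 6(s'(4) - Δ_3) = 78.
Hence m_0 = 305/28, m_1 = -389/14, m_2 = 185/4, m_3 = -773/14, m_4 = 1865/28.
On [3, 4], s(x) = 4 - 95/56·(x - 3) - 773/28·(x - 3)² + 1137/56·(x - 3)³.
With (x - 3) = 1/3: s(10/3) = 47/42.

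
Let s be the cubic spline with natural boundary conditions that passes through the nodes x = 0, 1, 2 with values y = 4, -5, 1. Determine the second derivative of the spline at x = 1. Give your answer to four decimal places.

22.5000

Put m_i = s'' at the i-th knot. Here h = (1, 1) and Δ = (-9, 6), so the interior equations h_(i-1)·m_(i-1) + 2(h_(i-1)+h_i)·m_i + h_i·m_(i+1) = 6(Δ_i − Δ_(i-1)) read
  1·m_0 + 4·m_1 + 1·m_2 = 6(Δ_1 - Δ_0) = 90
Natural end conditions: m_0 = m_2 = 0.
Hence m_0 = 0, m_1 = 45/2, m_2 = 0.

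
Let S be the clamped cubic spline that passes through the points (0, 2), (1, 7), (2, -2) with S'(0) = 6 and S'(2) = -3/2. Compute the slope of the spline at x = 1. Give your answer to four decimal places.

Put M_i = S'' at the i-th knot. Here h = (1, 1) and Δ = (5, -9), so the interior equations h_(i-1)·M_(i-1) + 2(h_(i-1)+h_i)·M_i + h_i·M_(i+1) = 6(Δ_i − Δ_(i-1)) read
  1·M_0 + 4·M_1 + 1·M_2 = 6(Δ_1 - Δ_0) = -84
Clamped end conditions give two more equations: 2h_0·M_0 + h_0·M_1 = 6(Δ_0 - S'(0)) = -6 and h_1·M_1 + 2h_1·M_2 = 6(S'(2) - Δ_1) = 45.
Hence M_0 = 57/4, M_1 = -69/2, M_2 = 159/4.
On [1, 2], S'(x) = b_1 + 2c_1·(x - 1) + 3d_1·(x - 1)² with b_1 = Δ_1 - h_1(2M_1 + M_2)/6 = -33/8, c_1 = M_1/2 = -69/4, d_1 = (M_2 - M_1)/(6h_1) = 99/8. So S'(1) = -33/8.

-4.1250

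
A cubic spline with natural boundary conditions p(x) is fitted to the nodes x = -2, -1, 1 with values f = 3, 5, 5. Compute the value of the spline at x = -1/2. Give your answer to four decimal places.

5.4375

Put M_i = p'' at the i-th knot. Here h = (1, 2) and Δ = (2, 0), so the interior equations h_(i-1)·M_(i-1) + 2(h_(i-1)+h_i)·M_i + h_i·M_(i+1) = 6(Δ_i − Δ_(i-1)) read
  1·M_0 + 6·M_1 + 2·M_2 = 6(Δ_1 - Δ_0) = -12
Natural end conditions: M_0 = M_2 = 0.
Solving the tridiagonal system: M_0 = 0, M_1 = -2, M_2 = 0.
On [-1, 1], p(x) = 5 + 4/3·(x + 1) - 1·(x + 1)² + 1/6·(x + 1)³.
With (x + 1) = 1/2: p(-1/2) = 87/16.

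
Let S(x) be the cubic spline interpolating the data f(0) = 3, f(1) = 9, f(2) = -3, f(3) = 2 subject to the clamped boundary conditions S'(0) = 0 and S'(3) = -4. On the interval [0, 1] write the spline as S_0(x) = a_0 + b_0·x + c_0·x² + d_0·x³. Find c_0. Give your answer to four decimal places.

Let M_i = S''(x_i). Step sizes h_i = 1, 1, 1; slopes of the chords Δ_i = (y_(i+1) - y_i)/h_i = 6, -12, 5.
  1·M_0 + 4·M_1 + 1·M_2 = 6(Δ_1 - Δ_0) = -108
  1·M_1 + 4·M_2 + 1·M_3 = 6(Δ_2 - Δ_1) = 102
Clamped end conditions give two more equations: 2h_0·M_0 + h_0·M_1 = 6(Δ_0 - S'(0)) = 36 and h_2·M_2 + 2h_2·M_3 = 6(S'(3) - Δ_2) = -54.
Solving the tridiagonal system: M_0 = 130/3, M_1 = -152/3, M_2 = 154/3, M_3 = -158/3.
On [0, 1], with S_0(x) = a_0 + b_0·x + c_0·x² + d_0·x³: c_0 = M_0/2 = 65/3, d_0 = (M_1 - M_0)/(6h_0) = -47/3, b_0 = Δ_0 - h_0(2M_0 + M_1)/6 = 0.

21.6667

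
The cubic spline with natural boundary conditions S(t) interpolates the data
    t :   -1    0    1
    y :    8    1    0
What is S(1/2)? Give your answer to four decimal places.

With M_i denoting the second derivative at x_i, h_i = 1, 1, and Δ_i = (y_(i+1) − y_i)/h_i = -7, -1:
  1·M_0 + 4·M_1 + 1·M_2 = 6(Δ_1 - Δ_0) = 36
Natural end conditions: M_0 = M_2 = 0.
Forward elimination and back-substitution give M_0 = 0, M_1 = 9, M_2 = 0.
On [0, 1], S(t) = 1 - 4·t + 9/2·t² - 3/2·t³.
With t = 1/2: S(1/2) = -1/16.

-0.0625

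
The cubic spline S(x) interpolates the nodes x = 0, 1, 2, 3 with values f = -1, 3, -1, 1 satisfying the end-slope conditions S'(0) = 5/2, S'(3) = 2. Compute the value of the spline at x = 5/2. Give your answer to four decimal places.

-0.4958

Let m_i = S''(x_i). Step sizes h_i = 1, 1, 1; slopes of the chords Δ_i = (y_(i+1) - y_i)/h_i = 4, -4, 2.
  1·m_0 + 4·m_1 + 1·m_2 = 6(Δ_1 - Δ_0) = -48
  1·m_1 + 4·m_2 + 1·m_3 = 6(Δ_2 - Δ_1) = 36
Clamped end conditions give two more equations: 2h_0·m_0 + h_0·m_1 = 6(Δ_0 - S'(0)) = 9 and h_2·m_2 + 2h_2·m_3 = 6(S'(3) - Δ_2) = 0.
Solving: m_0 = 214/15, m_1 = -293/15, m_2 = 238/15, m_3 = -119/15.
On [2, 3], S(x) = -1 - 59/30·(x - 2) + 119/15·(x - 2)² - 119/30·(x - 2)³.
With (x - 2) = 1/2: S(5/2) = -119/240.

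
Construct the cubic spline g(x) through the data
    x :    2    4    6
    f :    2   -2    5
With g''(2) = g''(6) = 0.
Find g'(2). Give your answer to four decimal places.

Write M_i for g''(x_i). With h_i = 2, 2 and divided differences Δ_i = -2, 7/2, the continuity of g' gives the tridiagonal system
  2·M_0 + 8·M_1 + 2·M_2 = 6(Δ_1 - Δ_0) = 33
Natural end conditions: M_0 = M_2 = 0.
Hence M_0 = 0, M_1 = 33/8, M_2 = 0.
On [2, 4], g'(x) = b_0 + 2c_0·(x - 2) + 3d_0·(x - 2)² with b_0 = Δ_0 - h_0(2M_0 + M_1)/6 = -27/8, c_0 = M_0/2 = 0, d_0 = (M_1 - M_0)/(6h_0) = 11/32. So g'(2) = -27/8.

-3.3750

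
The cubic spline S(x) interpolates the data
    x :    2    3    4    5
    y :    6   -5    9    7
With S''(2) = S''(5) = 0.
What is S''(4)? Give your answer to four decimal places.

-35.6000

With m_i denoting the second derivative at x_i, h_i = 1, 1, 1, and Δ_i = (y_(i+1) − y_i)/h_i = -11, 14, -2:
  1·m_0 + 4·m_1 + 1·m_2 = 6(Δ_1 - Δ_0) = 150
  1·m_1 + 4·m_2 + 1·m_3 = 6(Δ_2 - Δ_1) = -96
Natural end conditions: m_0 = m_3 = 0.
Forward elimination and back-substitution give m_0 = 0, m_1 = 232/5, m_2 = -178/5, m_3 = 0.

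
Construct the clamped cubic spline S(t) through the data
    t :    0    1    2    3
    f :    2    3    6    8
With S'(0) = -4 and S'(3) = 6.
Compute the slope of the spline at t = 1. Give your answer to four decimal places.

3.6667

Write m_i for S''(x_i). With h_i = 1, 1, 1 and divided differences Δ_i = 1, 3, 2, the continuity of S' gives the tridiagonal system
  1·m_0 + 4·m_1 + 1·m_2 = 6(Δ_1 - Δ_0) = 12
  1·m_1 + 4·m_2 + 1·m_3 = 6(Δ_2 - Δ_1) = -6
Clamped end conditions give two more equations: 2h_0·m_0 + h_0·m_1 = 6(Δ_0 - S'(0)) = 30 and h_2·m_2 + 2h_2·m_3 = 6(S'(3) - Δ_2) = 24.
Solving: m_0 = 44/3, m_1 = 2/3, m_2 = -16/3, m_3 = 44/3.
On [1, 2], S'(t) = b_1 + 2c_1·(t - 1) + 3d_1·(t - 1)² with b_1 = Δ_1 - h_1(2m_1 + m_2)/6 = 11/3, c_1 = m_1/2 = 1/3, d_1 = (m_2 - m_1)/(6h_1) = -1. So S'(1) = 11/3.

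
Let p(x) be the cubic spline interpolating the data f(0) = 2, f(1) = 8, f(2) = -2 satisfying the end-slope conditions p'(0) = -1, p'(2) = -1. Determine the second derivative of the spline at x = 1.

-48

Let M_i = p''(x_i). Step sizes h_i = 1, 1; slopes of the chords Δ_i = (y_(i+1) - y_i)/h_i = 6, -10.
  1·M_0 + 4·M_1 + 1·M_2 = 6(Δ_1 - Δ_0) = -96
Clamped end conditions give two more equations: 2h_0·M_0 + h_0·M_1 = 6(Δ_0 - p'(0)) = 42 and h_1·M_1 + 2h_1·M_2 = 6(p'(2) - Δ_1) = 54.
Solving: M_0 = 45, M_1 = -48, M_2 = 51.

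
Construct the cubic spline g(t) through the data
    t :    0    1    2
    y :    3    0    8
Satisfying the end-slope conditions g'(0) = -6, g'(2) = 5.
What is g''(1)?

22

Write M_i for g''(x_i). With h_i = 1, 1 and divided differences Δ_i = -3, 8, the continuity of g' gives the tridiagonal system
  1·M_0 + 4·M_1 + 1·M_2 = 6(Δ_1 - Δ_0) = 66
Clamped end conditions give two more equations: 2h_0·M_0 + h_0·M_1 = 6(Δ_0 - g'(0)) = 18 and h_1·M_1 + 2h_1·M_2 = 6(g'(2) - Δ_1) = -18.
Forward elimination and back-substitution give M_0 = -2, M_1 = 22, M_2 = -20.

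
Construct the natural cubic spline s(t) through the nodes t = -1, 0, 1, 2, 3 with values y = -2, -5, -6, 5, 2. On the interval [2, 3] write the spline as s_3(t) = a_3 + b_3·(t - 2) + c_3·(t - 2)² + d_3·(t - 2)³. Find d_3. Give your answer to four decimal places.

4.5714

Let M_i = s''(x_i). Step sizes h_i = 1, 1, 1, 1; slopes of the chords Δ_i = (y_(i+1) - y_i)/h_i = -3, -1, 11, -3.
  1·M_0 + 4·M_1 + 1·M_2 = 6(Δ_1 - Δ_0) = 12
  1·M_1 + 4·M_2 + 1·M_3 = 6(Δ_2 - Δ_1) = 72
  1·M_2 + 4·M_3 + 1·M_4 = 6(Δ_3 - Δ_2) = -84
Natural end conditions: M_0 = M_4 = 0.
Hence M_0 = 0, M_1 = -24/7, M_2 = 180/7, M_3 = -192/7, M_4 = 0.
On [2, 3], with s_3(t) = a_3 + b_3·(t - 2) + c_3·(t - 2)² + d_3·(t - 2)³: c_3 = M_3/2 = -96/7, d_3 = (M_4 - M_3)/(6h_3) = 32/7, b_3 = Δ_3 - h_3(2M_3 + M_4)/6 = 43/7.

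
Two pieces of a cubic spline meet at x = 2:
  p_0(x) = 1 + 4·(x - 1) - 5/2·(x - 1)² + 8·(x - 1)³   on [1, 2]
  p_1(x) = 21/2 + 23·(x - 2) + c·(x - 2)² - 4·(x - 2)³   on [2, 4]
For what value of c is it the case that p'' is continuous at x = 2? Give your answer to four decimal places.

p_0''(x) = -5 + 48·(x - 1), so p_0''(2) = 43. On the right, p_1''(2) = 2c, so c = 43/2.

21.5000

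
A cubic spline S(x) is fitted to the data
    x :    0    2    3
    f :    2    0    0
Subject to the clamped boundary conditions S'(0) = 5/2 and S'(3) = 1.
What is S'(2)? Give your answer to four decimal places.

With M_i denoting the second derivative at x_i, h_i = 2, 1, and Δ_i = (y_(i+1) − y_i)/h_i = -1, 0:
  2·M_0 + 6·M_1 + 1·M_2 = 6(Δ_1 - Δ_0) = 6
Clamped end conditions give two more equations: 2h_0·M_0 + h_0·M_1 = 6(Δ_0 - S'(0)) = -21 and h_1·M_1 + 2h_1·M_2 = 6(S'(3) - Δ_1) = 6.
Solving: M_0 = -27/4, M_1 = 3, M_2 = 3/2.
On [2, 3], S'(x) = b_1 + 2c_1·(x - 2) + 3d_1·(x - 2)² with b_1 = Δ_1 - h_1(2M_1 + M_2)/6 = -5/4, c_1 = M_1/2 = 3/2, d_1 = (M_2 - M_1)/(6h_1) = -1/4. So S'(2) = -5/4.

-1.2500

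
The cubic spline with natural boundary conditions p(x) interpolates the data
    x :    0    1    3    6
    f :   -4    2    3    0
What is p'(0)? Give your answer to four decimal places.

Write m_i for p''(x_i). With h_i = 1, 2, 3 and divided differences Δ_i = 6, 1/2, -1, the continuity of p' gives the tridiagonal system
  1·m_0 + 6·m_1 + 2·m_2 = 6(Δ_1 - Δ_0) = -33
  2·m_1 + 10·m_2 + 3·m_3 = 6(Δ_2 - Δ_1) = -9
Natural end conditions: m_0 = m_3 = 0.
Solving: m_0 = 0, m_1 = -39/7, m_2 = 3/14, m_3 = 0.
On [0, 1], p'(x) = b_0 + 2c_0·x + 3d_0·x² with b_0 = Δ_0 - h_0(2m_0 + m_1)/6 = 97/14, c_0 = m_0/2 = 0, d_0 = (m_1 - m_0)/(6h_0) = -13/14. So p'(0) = 97/14.

6.9286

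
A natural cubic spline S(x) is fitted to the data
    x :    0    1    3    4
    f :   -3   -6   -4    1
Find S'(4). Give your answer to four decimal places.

5.5000

Put M_i = S'' at the i-th knot. Here h = (1, 2, 1) and Δ = (-3, 1, 5), so the interior equations h_(i-1)·M_(i-1) + 2(h_(i-1)+h_i)·M_i + h_i·M_(i+1) = 6(Δ_i − Δ_(i-1)) read
  1·M_0 + 6·M_1 + 2·M_2 = 6(Δ_1 - Δ_0) = 24
  2·M_1 + 6·M_2 + 1·M_3 = 6(Δ_2 - Δ_1) = 24
Natural end conditions: M_0 = M_3 = 0.
Hence M_0 = 0, M_1 = 3, M_2 = 3, M_3 = 0.
On [3, 4], S'(x) = b_2 + 2c_2·(x - 3) + 3d_2·(x - 3)² with b_2 = Δ_2 - h_2(2M_2 + M_3)/6 = 4, c_2 = M_2/2 = 3/2, d_2 = (M_3 - M_2)/(6h_2) = -1/2. So S'(4) = 11/2.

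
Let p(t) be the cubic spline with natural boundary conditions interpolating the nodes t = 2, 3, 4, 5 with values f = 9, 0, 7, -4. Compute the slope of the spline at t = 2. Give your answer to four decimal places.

-14.4667

Let m_i = p''(x_i). Step sizes h_i = 1, 1, 1; slopes of the chords Δ_i = (y_(i+1) - y_i)/h_i = -9, 7, -11.
  1·m_0 + 4·m_1 + 1·m_2 = 6(Δ_1 - Δ_0) = 96
  1·m_1 + 4·m_2 + 1·m_3 = 6(Δ_2 - Δ_1) = -108
Natural end conditions: m_0 = m_3 = 0.
Solving: m_0 = 0, m_1 = 164/5, m_2 = -176/5, m_3 = 0.
On [2, 3], p'(t) = b_0 + 2c_0·(t - 2) + 3d_0·(t - 2)² with b_0 = Δ_0 - h_0(2m_0 + m_1)/6 = -217/15, c_0 = m_0/2 = 0, d_0 = (m_1 - m_0)/(6h_0) = 82/15. So p'(2) = -217/15.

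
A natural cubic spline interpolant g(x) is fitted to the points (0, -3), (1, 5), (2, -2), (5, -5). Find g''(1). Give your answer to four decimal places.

Write m_i for g''(x_i). With h_i = 1, 1, 3 and divided differences Δ_i = 8, -7, -1, the continuity of g' gives the tridiagonal system
  1·m_0 + 4·m_1 + 1·m_2 = 6(Δ_1 - Δ_0) = -90
  1·m_1 + 8·m_2 + 3·m_3 = 6(Δ_2 - Δ_1) = 36
Natural end conditions: m_0 = m_3 = 0.
Solving the tridiagonal system: m_0 = 0, m_1 = -756/31, m_2 = 234/31, m_3 = 0.

-24.3871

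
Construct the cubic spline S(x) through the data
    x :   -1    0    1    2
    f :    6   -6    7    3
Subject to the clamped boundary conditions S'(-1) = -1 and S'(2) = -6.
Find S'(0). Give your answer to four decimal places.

-1.1333

With M_i denoting the second derivative at x_i, h_i = 1, 1, 1, and Δ_i = (y_(i+1) − y_i)/h_i = -12, 13, -4:
  1·M_0 + 4·M_1 + 1·M_2 = 6(Δ_1 - Δ_0) = 150
  1·M_1 + 4·M_2 + 1·M_3 = 6(Δ_2 - Δ_1) = -102
Clamped end conditions give two more equations: 2h_0·M_0 + h_0·M_1 = 6(Δ_0 - S'(-1)) = -66 and h_2·M_2 + 2h_2·M_3 = 6(S'(2) - Δ_2) = -12.
Hence M_0 = -986/15, M_1 = 982/15, M_2 = -692/15, M_3 = 256/15.
On [0, 1], S'(x) = b_1 + 2c_1·x + 3d_1·x² with b_1 = Δ_1 - h_1(2M_1 + M_2)/6 = -17/15, c_1 = M_1/2 = 491/15, d_1 = (M_2 - M_1)/(6h_1) = -93/5. So S'(0) = -17/15.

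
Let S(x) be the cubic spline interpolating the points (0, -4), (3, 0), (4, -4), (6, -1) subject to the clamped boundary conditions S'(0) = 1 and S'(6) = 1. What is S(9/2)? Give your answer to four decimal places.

Put M_i = S'' at the i-th knot. Here h = (3, 1, 2) and Δ = (4/3, -4, 3/2), so the interior equations h_(i-1)·M_(i-1) + 2(h_(i-1)+h_i)·M_i + h_i·M_(i+1) = 6(Δ_i − Δ_(i-1)) read
  3·M_0 + 8·M_1 + 1·M_2 = 6(Δ_1 - Δ_0) = -32
  1·M_1 + 6·M_2 + 2·M_3 = 6(Δ_2 - Δ_1) = 33
Clamped end conditions give two more equations: 2h_0·M_0 + h_0·M_1 = 6(Δ_0 - S'(0)) = 2 and h_2·M_2 + 2h_2·M_3 = 6(S'(6) - Δ_2) = -3.
Hence M_0 = 7/2, M_1 = -19/3, M_2 = 49/6, M_3 = -29/6.
On [4, 6], S(x) = -4 - 7/3·(x - 4) + 49/12·(x - 4)² - 13/12·(x - 4)³.
With (x - 4) = 1/2: S(9/2) = -137/32.

-4.2813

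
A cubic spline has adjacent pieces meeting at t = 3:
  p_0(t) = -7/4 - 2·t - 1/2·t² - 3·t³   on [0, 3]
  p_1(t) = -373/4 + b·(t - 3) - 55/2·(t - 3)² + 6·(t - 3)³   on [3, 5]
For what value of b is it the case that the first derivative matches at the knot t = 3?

-86

p_0'(t) = -2 - 1·t - 9·t², so p_0'(3) = -86. On the right, p_1'(3) = b, so b = -86.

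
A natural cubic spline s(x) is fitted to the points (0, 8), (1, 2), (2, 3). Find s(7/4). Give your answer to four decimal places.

Write M_i for s''(x_i). With h_i = 1, 1 and divided differences Δ_i = -6, 1, the continuity of s' gives the tridiagonal system
  1·M_0 + 4·M_1 + 1·M_2 = 6(Δ_1 - Δ_0) = 42
Natural end conditions: M_0 = M_2 = 0.
Hence M_0 = 0, M_1 = 21/2, M_2 = 0.
On [1, 2], s(x) = 2 - 5/2·(x - 1) + 21/4·(x - 1)² - 7/4·(x - 1)³.
With (x - 1) = 3/4: s(7/4) = 599/256.

2.3398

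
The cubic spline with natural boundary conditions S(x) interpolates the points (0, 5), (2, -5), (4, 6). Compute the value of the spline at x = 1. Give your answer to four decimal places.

-1.9688

Write m_i for S''(x_i). With h_i = 2, 2 and divided differences Δ_i = -5, 11/2, the continuity of S' gives the tridiagonal system
  2·m_0 + 8·m_1 + 2·m_2 = 6(Δ_1 - Δ_0) = 63
Natural end conditions: m_0 = m_2 = 0.
Hence m_0 = 0, m_1 = 63/8, m_2 = 0.
On [0, 2], S(x) = 5 - 61/8·x + 0·x² + 21/32·x³.
With x = 1: S(1) = -63/32.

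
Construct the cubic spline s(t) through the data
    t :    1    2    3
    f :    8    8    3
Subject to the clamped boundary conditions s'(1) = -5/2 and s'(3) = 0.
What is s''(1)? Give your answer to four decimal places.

Put m_i = s'' at the i-th knot. Here h = (1, 1) and Δ = (0, -5), so the interior equations h_(i-1)·m_(i-1) + 2(h_(i-1)+h_i)·m_i + h_i·m_(i+1) = 6(Δ_i − Δ_(i-1)) read
  1·m_0 + 4·m_1 + 1·m_2 = 6(Δ_1 - Δ_0) = -30
Clamped end conditions give two more equations: 2h_0·m_0 + h_0·m_1 = 6(Δ_0 - s'(1)) = 15 and h_1·m_1 + 2h_1·m_2 = 6(s'(3) - Δ_1) = 30.
Forward elimination and back-substitution give m_0 = 65/4, m_1 = -35/2, m_2 = 95/4.

16.2500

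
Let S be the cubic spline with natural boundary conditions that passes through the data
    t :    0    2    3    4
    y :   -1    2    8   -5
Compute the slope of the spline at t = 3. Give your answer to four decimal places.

Let M_i = S''(x_i). Step sizes h_i = 2, 1, 1; slopes of the chords Δ_i = (y_(i+1) - y_i)/h_i = 3/2, 6, -13.
  2·M_0 + 6·M_1 + 1·M_2 = 6(Δ_1 - Δ_0) = 27
  1·M_1 + 4·M_2 + 1·M_3 = 6(Δ_2 - Δ_1) = -114
Natural end conditions: M_0 = M_3 = 0.
Solving: M_0 = 0, M_1 = 222/23, M_2 = -711/23, M_3 = 0.
On [3, 4], S'(t) = b_2 + 2c_2·(t - 3) + 3d_2·(t - 3)² with b_2 = Δ_2 - h_2(2M_2 + M_3)/6 = -62/23, c_2 = M_2/2 = -711/46, d_2 = (M_3 - M_2)/(6h_2) = 237/46. So S'(3) = -62/23.

-2.6957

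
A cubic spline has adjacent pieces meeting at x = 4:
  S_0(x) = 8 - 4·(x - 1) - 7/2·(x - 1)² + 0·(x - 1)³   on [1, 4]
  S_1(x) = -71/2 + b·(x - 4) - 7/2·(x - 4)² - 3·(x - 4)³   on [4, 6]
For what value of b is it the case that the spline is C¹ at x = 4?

-25

S_0'(x) = -4 - 7·(x - 1) + 0·(x - 1)², so S_0'(4) = -25. On the right, S_1'(4) = b, so b = -25.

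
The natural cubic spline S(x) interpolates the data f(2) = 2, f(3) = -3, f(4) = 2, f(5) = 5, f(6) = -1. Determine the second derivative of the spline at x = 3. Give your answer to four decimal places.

15.9643

With m_i denoting the second derivative at x_i, h_i = 1, 1, 1, 1, and Δ_i = (y_(i+1) − y_i)/h_i = -5, 5, 3, -6:
  1·m_0 + 4·m_1 + 1·m_2 = 6(Δ_1 - Δ_0) = 60
  1·m_1 + 4·m_2 + 1·m_3 = 6(Δ_2 - Δ_1) = -12
  1·m_2 + 4·m_3 + 1·m_4 = 6(Δ_3 - Δ_2) = -54
Natural end conditions: m_0 = m_4 = 0.
Solving the tridiagonal system: m_0 = 0, m_1 = 447/28, m_2 = -27/7, m_3 = -351/28, m_4 = 0.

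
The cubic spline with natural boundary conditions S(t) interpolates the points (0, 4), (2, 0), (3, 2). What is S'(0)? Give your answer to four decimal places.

-3.3333

Put σ_i = S'' at the i-th knot. Here h = (2, 1) and Δ = (-2, 2), so the interior equations h_(i-1)·σ_(i-1) + 2(h_(i-1)+h_i)·σ_i + h_i·σ_(i+1) = 6(Δ_i − Δ_(i-1)) read
  2·σ_0 + 6·σ_1 + 1·σ_2 = 6(Δ_1 - Δ_0) = 24
Natural end conditions: σ_0 = σ_2 = 0.
Forward elimination and back-substitution give σ_0 = 0, σ_1 = 4, σ_2 = 0.
On [0, 2], S'(t) = b_0 + 2c_0·t + 3d_0·t² with b_0 = Δ_0 - h_0(2σ_0 + σ_1)/6 = -10/3, c_0 = σ_0/2 = 0, d_0 = (σ_1 - σ_0)/(6h_0) = 1/3. So S'(0) = -10/3.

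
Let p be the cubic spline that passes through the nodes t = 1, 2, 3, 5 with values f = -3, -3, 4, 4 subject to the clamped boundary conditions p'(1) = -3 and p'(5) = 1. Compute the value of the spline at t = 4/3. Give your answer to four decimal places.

-3.7912

Put m_i = p'' at the i-th knot. Here h = (1, 1, 2) and Δ = (0, 7, 0), so the interior equations h_(i-1)·m_(i-1) + 2(h_(i-1)+h_i)·m_i + h_i·m_(i+1) = 6(Δ_i − Δ_(i-1)) read
  1·m_0 + 4·m_1 + 1·m_2 = 6(Δ_1 - Δ_0) = 42
  1·m_1 + 6·m_2 + 2·m_3 = 6(Δ_2 - Δ_1) = -42
Clamped end conditions give two more equations: 2h_0·m_0 + h_0·m_1 = 6(Δ_0 - p'(1)) = 18 and h_2·m_2 + 2h_2·m_3 = 6(p'(5) - Δ_2) = 6.
Solving: m_0 = 29/11, m_1 = 140/11, m_2 = -127/11, m_3 = 80/11.
On [1, 2], p(t) = -3 - 3·(t - 1) + 29/22·(t - 1)² + 37/22·(t - 1)³.
With (t - 1) = 1/3: p(4/3) = -1126/297.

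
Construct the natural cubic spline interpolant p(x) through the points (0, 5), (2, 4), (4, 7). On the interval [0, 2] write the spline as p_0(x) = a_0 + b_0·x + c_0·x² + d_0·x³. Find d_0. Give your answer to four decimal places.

Write M_i for p''(x_i). With h_i = 2, 2 and divided differences Δ_i = -1/2, 3/2, the continuity of p' gives the tridiagonal system
  2·M_0 + 8·M_1 + 2·M_2 = 6(Δ_1 - Δ_0) = 12
Natural end conditions: M_0 = M_2 = 0.
Solving the tridiagonal system: M_0 = 0, M_1 = 3/2, M_2 = 0.
On [0, 2], with p_0(x) = a_0 + b_0·x + c_0·x² + d_0·x³: c_0 = M_0/2 = 0, d_0 = (M_1 - M_0)/(6h_0) = 1/8, b_0 = Δ_0 - h_0(2M_0 + M_1)/6 = -1.

0.1250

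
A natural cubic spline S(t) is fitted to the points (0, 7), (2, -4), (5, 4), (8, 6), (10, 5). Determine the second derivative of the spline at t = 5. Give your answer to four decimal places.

-2.4118

Let M_i = S''(x_i). Step sizes h_i = 2, 3, 3, 2; slopes of the chords Δ_i = (y_(i+1) - y_i)/h_i = -11/2, 8/3, 2/3, -1/2.
  2·M_0 + 10·M_1 + 3·M_2 = 6(Δ_1 - Δ_0) = 49
  3·M_1 + 12·M_2 + 3·M_3 = 6(Δ_2 - Δ_1) = -12
  3·M_2 + 10·M_3 + 2·M_4 = 6(Δ_3 - Δ_2) = -7
Natural end conditions: M_0 = M_4 = 0.
Forward elimination and back-substitution give M_0 = 0, M_1 = 478/85, M_2 = -41/17, M_3 = 2/85, M_4 = 0.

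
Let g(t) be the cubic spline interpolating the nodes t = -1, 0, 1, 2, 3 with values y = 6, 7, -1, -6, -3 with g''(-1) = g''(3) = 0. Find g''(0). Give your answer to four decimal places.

Let m_i = g''(x_i). Step sizes h_i = 1, 1, 1, 1; slopes of the chords Δ_i = (y_(i+1) - y_i)/h_i = 1, -8, -5, 3.
  1·m_0 + 4·m_1 + 1·m_2 = 6(Δ_1 - Δ_0) = -54
  1·m_1 + 4·m_2 + 1·m_3 = 6(Δ_2 - Δ_1) = 18
  1·m_2 + 4·m_3 + 1·m_4 = 6(Δ_3 - Δ_2) = 48
Natural end conditions: m_0 = m_4 = 0.
Solving the tridiagonal system: m_0 = 0, m_1 = -417/28, m_2 = 39/7, m_3 = 297/28, m_4 = 0.

-14.8929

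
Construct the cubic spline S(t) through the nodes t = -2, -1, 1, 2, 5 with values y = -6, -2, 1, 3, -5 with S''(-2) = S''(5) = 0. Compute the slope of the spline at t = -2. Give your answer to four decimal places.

Write M_i for S''(x_i). With h_i = 1, 2, 1, 3 and divided differences Δ_i = 4, 3/2, 2, -8/3, the continuity of S' gives the tridiagonal system
  1·M_0 + 6·M_1 + 2·M_2 = 6(Δ_1 - Δ_0) = -15
  2·M_1 + 6·M_2 + 1·M_3 = 6(Δ_2 - Δ_1) = 3
  1·M_2 + 8·M_3 + 3·M_4 = 6(Δ_3 - Δ_2) = -28
Natural end conditions: M_0 = M_4 = 0.
Hence M_0 = 0, M_1 = -809/250, M_2 = 276/125, M_3 = -472/125, M_4 = 0.
On [-2, -1], S'(t) = b_0 + 2c_0·(t + 2) + 3d_0·(t + 2)² with b_0 = Δ_0 - h_0(2M_0 + M_1)/6 = 6809/1500, c_0 = M_0/2 = 0, d_0 = (M_1 - M_0)/(6h_0) = -809/1500. So S'(-2) = 6809/1500.

4.5393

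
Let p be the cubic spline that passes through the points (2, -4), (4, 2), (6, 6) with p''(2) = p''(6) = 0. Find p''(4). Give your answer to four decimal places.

-0.7500

Put M_i = p'' at the i-th knot. Here h = (2, 2) and Δ = (3, 2), so the interior equations h_(i-1)·M_(i-1) + 2(h_(i-1)+h_i)·M_i + h_i·M_(i+1) = 6(Δ_i − Δ_(i-1)) read
  2·M_0 + 8·M_1 + 2·M_2 = 6(Δ_1 - Δ_0) = -6
Natural end conditions: M_0 = M_2 = 0.
Solving the tridiagonal system: M_0 = 0, M_1 = -3/4, M_2 = 0.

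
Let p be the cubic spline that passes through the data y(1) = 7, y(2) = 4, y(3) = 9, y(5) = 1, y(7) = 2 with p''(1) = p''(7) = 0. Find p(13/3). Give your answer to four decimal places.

Put M_i = p'' at the i-th knot. Here h = (1, 1, 2, 2) and Δ = (-3, 5, -4, 1/2), so the interior equations h_(i-1)·M_(i-1) + 2(h_(i-1)+h_i)·M_i + h_i·M_(i+1) = 6(Δ_i − Δ_(i-1)) read
  1·M_0 + 4·M_1 + 1·M_2 = 6(Δ_1 - Δ_0) = 48
  1·M_1 + 6·M_2 + 2·M_3 = 6(Δ_2 - Δ_1) = -54
  2·M_2 + 8·M_3 + 2·M_4 = 6(Δ_3 - Δ_2) = 27
Natural end conditions: M_0 = M_4 = 0.
Solving: M_0 = 0, M_1 = 433/28, M_2 = -97/7, M_3 = 383/56, M_4 = 0.
On [3, 5], p(x) = 9 + 71/24·(x - 3) - 97/14·(x - 3)² + 1159/672·(x - 3)³.
With (x - 3) = 4/3: p(13/3) = 5347/1134.

4.7152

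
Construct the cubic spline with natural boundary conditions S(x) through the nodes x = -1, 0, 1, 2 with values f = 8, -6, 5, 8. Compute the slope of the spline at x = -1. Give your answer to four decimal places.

With M_i denoting the second derivative at x_i, h_i = 1, 1, 1, and Δ_i = (y_(i+1) − y_i)/h_i = -14, 11, 3:
  1·M_0 + 4·M_1 + 1·M_2 = 6(Δ_1 - Δ_0) = 150
  1·M_1 + 4·M_2 + 1·M_3 = 6(Δ_2 - Δ_1) = -48
Natural end conditions: M_0 = M_3 = 0.
Hence M_0 = 0, M_1 = 216/5, M_2 = -114/5, M_3 = 0.
On [-1, 0], S'(x) = b_0 + 2c_0·(x + 1) + 3d_0·(x + 1)² with b_0 = Δ_0 - h_0(2M_0 + M_1)/6 = -106/5, c_0 = M_0/2 = 0, d_0 = (M_1 - M_0)/(6h_0) = 36/5. So S'(-1) = -106/5.

-21.2000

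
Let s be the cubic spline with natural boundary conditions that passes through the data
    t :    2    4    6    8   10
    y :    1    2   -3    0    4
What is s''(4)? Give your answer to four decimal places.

Put M_i = s'' at the i-th knot. Here h = (2, 2, 2, 2) and Δ = (1/2, -5/2, 3/2, 2), so the interior equations h_(i-1)·M_(i-1) + 2(h_(i-1)+h_i)·M_i + h_i·M_(i+1) = 6(Δ_i − Δ_(i-1)) read
  2·M_0 + 8·M_1 + 2·M_2 = 6(Δ_1 - Δ_0) = -18
  2·M_1 + 8·M_2 + 2·M_3 = 6(Δ_2 - Δ_1) = 24
  2·M_2 + 8·M_3 + 2·M_4 = 6(Δ_3 - Δ_2) = 3
Natural end conditions: M_0 = M_4 = 0.
Forward elimination and back-substitution give M_0 = 0, M_1 = -363/112, M_2 = 111/28, M_3 = -69/112, M_4 = 0.

-3.2411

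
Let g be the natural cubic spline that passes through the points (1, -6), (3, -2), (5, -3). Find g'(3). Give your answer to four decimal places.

0.7500

Put m_i = g'' at the i-th knot. Here h = (2, 2) and Δ = (2, -1/2), so the interior equations h_(i-1)·m_(i-1) + 2(h_(i-1)+h_i)·m_i + h_i·m_(i+1) = 6(Δ_i − Δ_(i-1)) read
  2·m_0 + 8·m_1 + 2·m_2 = 6(Δ_1 - Δ_0) = -15
Natural end conditions: m_0 = m_2 = 0.
Solving: m_0 = 0, m_1 = -15/8, m_2 = 0.
On [3, 5], g'(t) = b_1 + 2c_1·(t - 3) + 3d_1·(t - 3)² with b_1 = Δ_1 - h_1(2m_1 + m_2)/6 = 3/4, c_1 = m_1/2 = -15/16, d_1 = (m_2 - m_1)/(6h_1) = 5/32. So g'(3) = 3/4.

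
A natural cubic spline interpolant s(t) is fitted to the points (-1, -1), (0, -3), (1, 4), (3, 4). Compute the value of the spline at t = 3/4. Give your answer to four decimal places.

2.1563

Let M_i = s''(x_i). Step sizes h_i = 1, 1, 2; slopes of the chords Δ_i = (y_(i+1) - y_i)/h_i = -2, 7, 0.
  1·M_0 + 4·M_1 + 1·M_2 = 6(Δ_1 - Δ_0) = 54
  1·M_1 + 6·M_2 + 2·M_3 = 6(Δ_2 - Δ_1) = -42
Natural end conditions: M_0 = M_3 = 0.
Solving the tridiagonal system: M_0 = 0, M_1 = 366/23, M_2 = -222/23, M_3 = 0.
On [0, 1], s(t) = -3 + 76/23·t + 183/23·t² - 98/23·t³.
With t = 3/4: s(3/4) = 69/32.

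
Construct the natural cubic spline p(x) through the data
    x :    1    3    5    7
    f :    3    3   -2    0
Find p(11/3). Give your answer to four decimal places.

1.3481

Let m_i = p''(x_i). Step sizes h_i = 2, 2, 2; slopes of the chords Δ_i = (y_(i+1) - y_i)/h_i = 0, -5/2, 1.
  2·m_0 + 8·m_1 + 2·m_2 = 6(Δ_1 - Δ_0) = -15
  2·m_1 + 8·m_2 + 2·m_3 = 6(Δ_2 - Δ_1) = 21
Natural end conditions: m_0 = m_3 = 0.
Solving: m_0 = 0, m_1 = -27/10, m_2 = 33/10, m_3 = 0.
On [3, 5], p(x) = 3 - 9/5·(x - 3) - 27/20·(x - 3)² + 1/2·(x - 3)³.
With (x - 3) = 2/3: p(11/3) = 182/135.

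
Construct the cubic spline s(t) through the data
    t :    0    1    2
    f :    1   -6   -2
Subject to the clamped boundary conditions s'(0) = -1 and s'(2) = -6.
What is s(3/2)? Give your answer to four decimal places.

-3.3125

With m_i denoting the second derivative at x_i, h_i = 1, 1, and Δ_i = (y_(i+1) − y_i)/h_i = -7, 4:
  1·m_0 + 4·m_1 + 1·m_2 = 6(Δ_1 - Δ_0) = 66
Clamped end conditions give two more equations: 2h_0·m_0 + h_0·m_1 = 6(Δ_0 - s'(0)) = -36 and h_1·m_1 + 2h_1·m_2 = 6(s'(2) - Δ_1) = -60.
Hence m_0 = -37, m_1 = 38, m_2 = -49.
On [1, 2], s(t) = -6 - 1/2·(t - 1) + 19·(t - 1)² - 29/2·(t - 1)³.
With (t - 1) = 1/2: s(3/2) = -53/16.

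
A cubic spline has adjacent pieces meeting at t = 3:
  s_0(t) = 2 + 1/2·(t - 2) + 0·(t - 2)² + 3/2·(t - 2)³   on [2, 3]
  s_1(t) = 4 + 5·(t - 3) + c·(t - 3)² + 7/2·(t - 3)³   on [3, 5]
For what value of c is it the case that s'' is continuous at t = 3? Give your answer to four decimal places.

4.5000

s_0''(t) = 0 + 9·(t - 2), so s_0''(3) = 9. On the right, s_1''(3) = 2c, so c = 9/2.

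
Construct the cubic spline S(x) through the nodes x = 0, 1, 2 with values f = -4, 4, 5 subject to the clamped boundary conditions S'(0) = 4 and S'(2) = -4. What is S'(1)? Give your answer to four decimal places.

6.7500

Let M_i = S''(x_i). Step sizes h_i = 1, 1; slopes of the chords Δ_i = (y_(i+1) - y_i)/h_i = 8, 1.
  1·M_0 + 4·M_1 + 1·M_2 = 6(Δ_1 - Δ_0) = -42
Clamped end conditions give two more equations: 2h_0·M_0 + h_0·M_1 = 6(Δ_0 - S'(0)) = 24 and h_1·M_1 + 2h_1·M_2 = 6(S'(2) - Δ_1) = -30.
Solving the tridiagonal system: M_0 = 37/2, M_1 = -13, M_2 = -17/2.
On [1, 2], S'(x) = b_1 + 2c_1·(x - 1) + 3d_1·(x - 1)² with b_1 = Δ_1 - h_1(2M_1 + M_2)/6 = 27/4, c_1 = M_1/2 = -13/2, d_1 = (M_2 - M_1)/(6h_1) = 3/4. So S'(1) = 27/4.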